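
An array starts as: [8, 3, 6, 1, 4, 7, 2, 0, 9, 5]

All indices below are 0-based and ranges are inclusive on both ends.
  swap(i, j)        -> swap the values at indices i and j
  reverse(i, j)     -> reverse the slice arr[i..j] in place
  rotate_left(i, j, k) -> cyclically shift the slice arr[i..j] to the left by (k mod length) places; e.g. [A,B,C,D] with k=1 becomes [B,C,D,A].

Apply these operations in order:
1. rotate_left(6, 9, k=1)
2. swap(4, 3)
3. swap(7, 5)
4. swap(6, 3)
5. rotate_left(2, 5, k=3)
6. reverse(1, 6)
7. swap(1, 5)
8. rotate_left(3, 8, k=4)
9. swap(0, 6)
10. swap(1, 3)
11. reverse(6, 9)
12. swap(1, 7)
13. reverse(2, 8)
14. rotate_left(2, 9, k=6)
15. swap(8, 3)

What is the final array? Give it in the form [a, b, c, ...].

After 1 (rotate_left(6, 9, k=1)): [8, 3, 6, 1, 4, 7, 0, 9, 5, 2]
After 2 (swap(4, 3)): [8, 3, 6, 4, 1, 7, 0, 9, 5, 2]
After 3 (swap(7, 5)): [8, 3, 6, 4, 1, 9, 0, 7, 5, 2]
After 4 (swap(6, 3)): [8, 3, 6, 0, 1, 9, 4, 7, 5, 2]
After 5 (rotate_left(2, 5, k=3)): [8, 3, 9, 6, 0, 1, 4, 7, 5, 2]
After 6 (reverse(1, 6)): [8, 4, 1, 0, 6, 9, 3, 7, 5, 2]
After 7 (swap(1, 5)): [8, 9, 1, 0, 6, 4, 3, 7, 5, 2]
After 8 (rotate_left(3, 8, k=4)): [8, 9, 1, 7, 5, 0, 6, 4, 3, 2]
After 9 (swap(0, 6)): [6, 9, 1, 7, 5, 0, 8, 4, 3, 2]
After 10 (swap(1, 3)): [6, 7, 1, 9, 5, 0, 8, 4, 3, 2]
After 11 (reverse(6, 9)): [6, 7, 1, 9, 5, 0, 2, 3, 4, 8]
After 12 (swap(1, 7)): [6, 3, 1, 9, 5, 0, 2, 7, 4, 8]
After 13 (reverse(2, 8)): [6, 3, 4, 7, 2, 0, 5, 9, 1, 8]
After 14 (rotate_left(2, 9, k=6)): [6, 3, 1, 8, 4, 7, 2, 0, 5, 9]
After 15 (swap(8, 3)): [6, 3, 1, 5, 4, 7, 2, 0, 8, 9]

Answer: [6, 3, 1, 5, 4, 7, 2, 0, 8, 9]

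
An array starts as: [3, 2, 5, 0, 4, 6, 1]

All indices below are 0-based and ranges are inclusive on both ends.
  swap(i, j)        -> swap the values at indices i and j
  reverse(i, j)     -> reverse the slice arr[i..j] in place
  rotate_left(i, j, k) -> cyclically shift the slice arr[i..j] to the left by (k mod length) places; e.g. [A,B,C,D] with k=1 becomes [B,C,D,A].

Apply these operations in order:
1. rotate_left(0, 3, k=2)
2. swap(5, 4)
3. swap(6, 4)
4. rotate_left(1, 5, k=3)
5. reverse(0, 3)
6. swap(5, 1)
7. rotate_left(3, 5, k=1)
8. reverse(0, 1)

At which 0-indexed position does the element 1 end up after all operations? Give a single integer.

Answer: 2

Derivation:
After 1 (rotate_left(0, 3, k=2)): [5, 0, 3, 2, 4, 6, 1]
After 2 (swap(5, 4)): [5, 0, 3, 2, 6, 4, 1]
After 3 (swap(6, 4)): [5, 0, 3, 2, 1, 4, 6]
After 4 (rotate_left(1, 5, k=3)): [5, 1, 4, 0, 3, 2, 6]
After 5 (reverse(0, 3)): [0, 4, 1, 5, 3, 2, 6]
After 6 (swap(5, 1)): [0, 2, 1, 5, 3, 4, 6]
After 7 (rotate_left(3, 5, k=1)): [0, 2, 1, 3, 4, 5, 6]
After 8 (reverse(0, 1)): [2, 0, 1, 3, 4, 5, 6]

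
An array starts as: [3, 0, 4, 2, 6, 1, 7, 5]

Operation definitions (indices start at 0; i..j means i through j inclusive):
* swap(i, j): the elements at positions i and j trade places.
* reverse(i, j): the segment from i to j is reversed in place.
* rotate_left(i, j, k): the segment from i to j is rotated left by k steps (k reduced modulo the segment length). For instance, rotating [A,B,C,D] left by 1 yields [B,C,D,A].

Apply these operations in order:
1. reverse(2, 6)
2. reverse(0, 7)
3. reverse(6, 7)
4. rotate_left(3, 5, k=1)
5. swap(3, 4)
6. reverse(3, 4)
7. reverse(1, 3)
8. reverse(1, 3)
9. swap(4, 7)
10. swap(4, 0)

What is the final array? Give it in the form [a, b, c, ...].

After 1 (reverse(2, 6)): [3, 0, 7, 1, 6, 2, 4, 5]
After 2 (reverse(0, 7)): [5, 4, 2, 6, 1, 7, 0, 3]
After 3 (reverse(6, 7)): [5, 4, 2, 6, 1, 7, 3, 0]
After 4 (rotate_left(3, 5, k=1)): [5, 4, 2, 1, 7, 6, 3, 0]
After 5 (swap(3, 4)): [5, 4, 2, 7, 1, 6, 3, 0]
After 6 (reverse(3, 4)): [5, 4, 2, 1, 7, 6, 3, 0]
After 7 (reverse(1, 3)): [5, 1, 2, 4, 7, 6, 3, 0]
After 8 (reverse(1, 3)): [5, 4, 2, 1, 7, 6, 3, 0]
After 9 (swap(4, 7)): [5, 4, 2, 1, 0, 6, 3, 7]
After 10 (swap(4, 0)): [0, 4, 2, 1, 5, 6, 3, 7]

Answer: [0, 4, 2, 1, 5, 6, 3, 7]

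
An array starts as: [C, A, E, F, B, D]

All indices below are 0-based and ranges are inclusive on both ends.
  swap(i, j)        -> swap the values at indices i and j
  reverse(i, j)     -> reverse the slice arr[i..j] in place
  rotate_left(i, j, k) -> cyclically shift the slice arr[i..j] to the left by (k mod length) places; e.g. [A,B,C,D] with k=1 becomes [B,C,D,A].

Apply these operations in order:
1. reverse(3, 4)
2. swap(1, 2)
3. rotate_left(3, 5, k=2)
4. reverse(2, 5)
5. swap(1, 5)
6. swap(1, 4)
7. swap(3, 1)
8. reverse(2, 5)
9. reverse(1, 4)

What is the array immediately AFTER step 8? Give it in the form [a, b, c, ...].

After 1 (reverse(3, 4)): [C, A, E, B, F, D]
After 2 (swap(1, 2)): [C, E, A, B, F, D]
After 3 (rotate_left(3, 5, k=2)): [C, E, A, D, B, F]
After 4 (reverse(2, 5)): [C, E, F, B, D, A]
After 5 (swap(1, 5)): [C, A, F, B, D, E]
After 6 (swap(1, 4)): [C, D, F, B, A, E]
After 7 (swap(3, 1)): [C, B, F, D, A, E]
After 8 (reverse(2, 5)): [C, B, E, A, D, F]

Answer: [C, B, E, A, D, F]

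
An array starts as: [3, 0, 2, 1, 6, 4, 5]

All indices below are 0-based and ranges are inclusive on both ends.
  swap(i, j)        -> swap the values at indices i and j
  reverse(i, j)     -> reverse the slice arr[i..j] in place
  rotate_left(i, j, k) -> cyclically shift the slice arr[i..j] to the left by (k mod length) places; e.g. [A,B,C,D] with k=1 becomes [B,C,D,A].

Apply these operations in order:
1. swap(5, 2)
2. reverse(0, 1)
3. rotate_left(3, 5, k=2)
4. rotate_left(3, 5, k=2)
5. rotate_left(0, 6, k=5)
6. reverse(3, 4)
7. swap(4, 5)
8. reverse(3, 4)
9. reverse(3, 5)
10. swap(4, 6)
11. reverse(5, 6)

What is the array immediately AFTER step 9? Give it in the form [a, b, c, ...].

After 1 (swap(5, 2)): [3, 0, 4, 1, 6, 2, 5]
After 2 (reverse(0, 1)): [0, 3, 4, 1, 6, 2, 5]
After 3 (rotate_left(3, 5, k=2)): [0, 3, 4, 2, 1, 6, 5]
After 4 (rotate_left(3, 5, k=2)): [0, 3, 4, 6, 2, 1, 5]
After 5 (rotate_left(0, 6, k=5)): [1, 5, 0, 3, 4, 6, 2]
After 6 (reverse(3, 4)): [1, 5, 0, 4, 3, 6, 2]
After 7 (swap(4, 5)): [1, 5, 0, 4, 6, 3, 2]
After 8 (reverse(3, 4)): [1, 5, 0, 6, 4, 3, 2]
After 9 (reverse(3, 5)): [1, 5, 0, 3, 4, 6, 2]

Answer: [1, 5, 0, 3, 4, 6, 2]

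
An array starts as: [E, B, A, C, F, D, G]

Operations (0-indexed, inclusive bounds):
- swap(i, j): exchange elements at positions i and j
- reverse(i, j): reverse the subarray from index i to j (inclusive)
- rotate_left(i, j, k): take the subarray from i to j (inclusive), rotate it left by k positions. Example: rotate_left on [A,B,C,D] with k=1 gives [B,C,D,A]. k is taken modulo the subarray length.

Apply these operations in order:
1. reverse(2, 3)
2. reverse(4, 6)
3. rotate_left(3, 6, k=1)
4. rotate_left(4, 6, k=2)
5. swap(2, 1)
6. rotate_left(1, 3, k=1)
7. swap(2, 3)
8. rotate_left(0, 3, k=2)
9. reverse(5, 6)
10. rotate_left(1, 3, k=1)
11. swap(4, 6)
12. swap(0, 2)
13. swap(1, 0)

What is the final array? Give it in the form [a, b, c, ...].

Answer: [E, B, C, G, D, F, A]

Derivation:
After 1 (reverse(2, 3)): [E, B, C, A, F, D, G]
After 2 (reverse(4, 6)): [E, B, C, A, G, D, F]
After 3 (rotate_left(3, 6, k=1)): [E, B, C, G, D, F, A]
After 4 (rotate_left(4, 6, k=2)): [E, B, C, G, A, D, F]
After 5 (swap(2, 1)): [E, C, B, G, A, D, F]
After 6 (rotate_left(1, 3, k=1)): [E, B, G, C, A, D, F]
After 7 (swap(2, 3)): [E, B, C, G, A, D, F]
After 8 (rotate_left(0, 3, k=2)): [C, G, E, B, A, D, F]
After 9 (reverse(5, 6)): [C, G, E, B, A, F, D]
After 10 (rotate_left(1, 3, k=1)): [C, E, B, G, A, F, D]
After 11 (swap(4, 6)): [C, E, B, G, D, F, A]
After 12 (swap(0, 2)): [B, E, C, G, D, F, A]
After 13 (swap(1, 0)): [E, B, C, G, D, F, A]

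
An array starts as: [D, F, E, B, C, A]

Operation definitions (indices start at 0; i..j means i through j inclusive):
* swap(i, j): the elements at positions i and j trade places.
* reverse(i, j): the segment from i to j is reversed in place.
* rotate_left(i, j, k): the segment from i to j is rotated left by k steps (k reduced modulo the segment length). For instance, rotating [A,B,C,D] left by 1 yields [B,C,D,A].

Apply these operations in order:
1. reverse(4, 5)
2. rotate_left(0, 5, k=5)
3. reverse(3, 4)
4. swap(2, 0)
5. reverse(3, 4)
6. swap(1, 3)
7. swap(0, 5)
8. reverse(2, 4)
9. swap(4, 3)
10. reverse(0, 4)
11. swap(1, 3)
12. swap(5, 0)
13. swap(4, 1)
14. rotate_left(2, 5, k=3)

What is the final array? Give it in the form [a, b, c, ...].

Answer: [F, A, D, B, C, E]

Derivation:
After 1 (reverse(4, 5)): [D, F, E, B, A, C]
After 2 (rotate_left(0, 5, k=5)): [C, D, F, E, B, A]
After 3 (reverse(3, 4)): [C, D, F, B, E, A]
After 4 (swap(2, 0)): [F, D, C, B, E, A]
After 5 (reverse(3, 4)): [F, D, C, E, B, A]
After 6 (swap(1, 3)): [F, E, C, D, B, A]
After 7 (swap(0, 5)): [A, E, C, D, B, F]
After 8 (reverse(2, 4)): [A, E, B, D, C, F]
After 9 (swap(4, 3)): [A, E, B, C, D, F]
After 10 (reverse(0, 4)): [D, C, B, E, A, F]
After 11 (swap(1, 3)): [D, E, B, C, A, F]
After 12 (swap(5, 0)): [F, E, B, C, A, D]
After 13 (swap(4, 1)): [F, A, B, C, E, D]
After 14 (rotate_left(2, 5, k=3)): [F, A, D, B, C, E]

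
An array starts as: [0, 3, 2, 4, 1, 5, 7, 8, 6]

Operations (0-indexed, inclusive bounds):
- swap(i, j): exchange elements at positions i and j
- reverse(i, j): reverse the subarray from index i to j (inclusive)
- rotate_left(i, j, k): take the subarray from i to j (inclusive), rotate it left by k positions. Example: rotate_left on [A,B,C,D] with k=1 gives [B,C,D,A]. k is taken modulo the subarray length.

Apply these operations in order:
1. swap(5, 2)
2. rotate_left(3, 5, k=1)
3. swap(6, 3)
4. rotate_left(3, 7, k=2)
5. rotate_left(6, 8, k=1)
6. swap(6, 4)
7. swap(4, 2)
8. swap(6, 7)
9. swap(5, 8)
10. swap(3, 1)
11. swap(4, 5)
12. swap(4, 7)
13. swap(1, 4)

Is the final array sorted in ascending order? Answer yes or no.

After 1 (swap(5, 2)): [0, 3, 5, 4, 1, 2, 7, 8, 6]
After 2 (rotate_left(3, 5, k=1)): [0, 3, 5, 1, 2, 4, 7, 8, 6]
After 3 (swap(6, 3)): [0, 3, 5, 7, 2, 4, 1, 8, 6]
After 4 (rotate_left(3, 7, k=2)): [0, 3, 5, 4, 1, 8, 7, 2, 6]
After 5 (rotate_left(6, 8, k=1)): [0, 3, 5, 4, 1, 8, 2, 6, 7]
After 6 (swap(6, 4)): [0, 3, 5, 4, 2, 8, 1, 6, 7]
After 7 (swap(4, 2)): [0, 3, 2, 4, 5, 8, 1, 6, 7]
After 8 (swap(6, 7)): [0, 3, 2, 4, 5, 8, 6, 1, 7]
After 9 (swap(5, 8)): [0, 3, 2, 4, 5, 7, 6, 1, 8]
After 10 (swap(3, 1)): [0, 4, 2, 3, 5, 7, 6, 1, 8]
After 11 (swap(4, 5)): [0, 4, 2, 3, 7, 5, 6, 1, 8]
After 12 (swap(4, 7)): [0, 4, 2, 3, 1, 5, 6, 7, 8]
After 13 (swap(1, 4)): [0, 1, 2, 3, 4, 5, 6, 7, 8]

Answer: yes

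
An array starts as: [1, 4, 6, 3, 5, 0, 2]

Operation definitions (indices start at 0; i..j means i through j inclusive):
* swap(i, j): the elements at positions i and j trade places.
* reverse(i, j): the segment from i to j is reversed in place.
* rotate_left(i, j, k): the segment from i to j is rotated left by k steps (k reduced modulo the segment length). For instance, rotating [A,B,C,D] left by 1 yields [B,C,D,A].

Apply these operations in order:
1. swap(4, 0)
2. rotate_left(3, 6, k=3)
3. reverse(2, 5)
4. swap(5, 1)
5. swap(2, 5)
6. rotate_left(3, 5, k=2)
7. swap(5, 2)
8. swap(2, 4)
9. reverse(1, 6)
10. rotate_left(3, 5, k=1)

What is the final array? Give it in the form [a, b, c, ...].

After 1 (swap(4, 0)): [5, 4, 6, 3, 1, 0, 2]
After 2 (rotate_left(3, 6, k=3)): [5, 4, 6, 2, 3, 1, 0]
After 3 (reverse(2, 5)): [5, 4, 1, 3, 2, 6, 0]
After 4 (swap(5, 1)): [5, 6, 1, 3, 2, 4, 0]
After 5 (swap(2, 5)): [5, 6, 4, 3, 2, 1, 0]
After 6 (rotate_left(3, 5, k=2)): [5, 6, 4, 1, 3, 2, 0]
After 7 (swap(5, 2)): [5, 6, 2, 1, 3, 4, 0]
After 8 (swap(2, 4)): [5, 6, 3, 1, 2, 4, 0]
After 9 (reverse(1, 6)): [5, 0, 4, 2, 1, 3, 6]
After 10 (rotate_left(3, 5, k=1)): [5, 0, 4, 1, 3, 2, 6]

Answer: [5, 0, 4, 1, 3, 2, 6]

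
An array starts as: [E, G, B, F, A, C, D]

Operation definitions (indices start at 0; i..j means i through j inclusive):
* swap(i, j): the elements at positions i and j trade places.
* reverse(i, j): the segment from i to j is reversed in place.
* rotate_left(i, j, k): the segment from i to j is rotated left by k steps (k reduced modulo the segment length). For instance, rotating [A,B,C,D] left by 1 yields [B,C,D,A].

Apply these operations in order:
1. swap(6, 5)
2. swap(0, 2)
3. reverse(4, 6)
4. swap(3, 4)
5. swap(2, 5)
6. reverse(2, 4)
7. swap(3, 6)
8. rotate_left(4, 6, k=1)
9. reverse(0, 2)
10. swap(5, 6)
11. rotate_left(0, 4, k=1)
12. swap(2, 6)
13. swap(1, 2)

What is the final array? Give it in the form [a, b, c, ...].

Answer: [G, C, B, E, F, D, A]

Derivation:
After 1 (swap(6, 5)): [E, G, B, F, A, D, C]
After 2 (swap(0, 2)): [B, G, E, F, A, D, C]
After 3 (reverse(4, 6)): [B, G, E, F, C, D, A]
After 4 (swap(3, 4)): [B, G, E, C, F, D, A]
After 5 (swap(2, 5)): [B, G, D, C, F, E, A]
After 6 (reverse(2, 4)): [B, G, F, C, D, E, A]
After 7 (swap(3, 6)): [B, G, F, A, D, E, C]
After 8 (rotate_left(4, 6, k=1)): [B, G, F, A, E, C, D]
After 9 (reverse(0, 2)): [F, G, B, A, E, C, D]
After 10 (swap(5, 6)): [F, G, B, A, E, D, C]
After 11 (rotate_left(0, 4, k=1)): [G, B, A, E, F, D, C]
After 12 (swap(2, 6)): [G, B, C, E, F, D, A]
After 13 (swap(1, 2)): [G, C, B, E, F, D, A]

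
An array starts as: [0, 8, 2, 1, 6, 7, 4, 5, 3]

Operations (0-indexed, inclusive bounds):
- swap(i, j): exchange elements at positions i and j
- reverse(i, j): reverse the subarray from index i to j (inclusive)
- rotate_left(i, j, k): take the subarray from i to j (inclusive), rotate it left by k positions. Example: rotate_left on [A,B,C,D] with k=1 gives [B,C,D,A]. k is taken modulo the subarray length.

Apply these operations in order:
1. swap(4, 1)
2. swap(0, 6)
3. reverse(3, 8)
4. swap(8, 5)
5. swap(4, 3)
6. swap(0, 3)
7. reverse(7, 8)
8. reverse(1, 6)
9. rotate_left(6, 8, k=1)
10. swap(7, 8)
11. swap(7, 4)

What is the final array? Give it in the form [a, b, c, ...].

Answer: [5, 7, 1, 3, 6, 2, 0, 4, 8]

Derivation:
After 1 (swap(4, 1)): [0, 6, 2, 1, 8, 7, 4, 5, 3]
After 2 (swap(0, 6)): [4, 6, 2, 1, 8, 7, 0, 5, 3]
After 3 (reverse(3, 8)): [4, 6, 2, 3, 5, 0, 7, 8, 1]
After 4 (swap(8, 5)): [4, 6, 2, 3, 5, 1, 7, 8, 0]
After 5 (swap(4, 3)): [4, 6, 2, 5, 3, 1, 7, 8, 0]
After 6 (swap(0, 3)): [5, 6, 2, 4, 3, 1, 7, 8, 0]
After 7 (reverse(7, 8)): [5, 6, 2, 4, 3, 1, 7, 0, 8]
After 8 (reverse(1, 6)): [5, 7, 1, 3, 4, 2, 6, 0, 8]
After 9 (rotate_left(6, 8, k=1)): [5, 7, 1, 3, 4, 2, 0, 8, 6]
After 10 (swap(7, 8)): [5, 7, 1, 3, 4, 2, 0, 6, 8]
After 11 (swap(7, 4)): [5, 7, 1, 3, 6, 2, 0, 4, 8]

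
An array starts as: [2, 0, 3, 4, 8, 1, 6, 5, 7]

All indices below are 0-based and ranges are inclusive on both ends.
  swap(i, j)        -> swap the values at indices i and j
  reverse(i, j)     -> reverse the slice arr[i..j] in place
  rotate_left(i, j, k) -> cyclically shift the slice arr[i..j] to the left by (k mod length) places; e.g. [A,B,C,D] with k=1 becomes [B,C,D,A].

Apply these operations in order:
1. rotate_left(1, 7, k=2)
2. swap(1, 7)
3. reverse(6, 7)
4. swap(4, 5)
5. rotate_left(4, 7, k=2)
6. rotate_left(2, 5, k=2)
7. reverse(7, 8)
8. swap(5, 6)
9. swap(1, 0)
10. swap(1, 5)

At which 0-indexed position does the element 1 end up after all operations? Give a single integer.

After 1 (rotate_left(1, 7, k=2)): [2, 4, 8, 1, 6, 5, 0, 3, 7]
After 2 (swap(1, 7)): [2, 3, 8, 1, 6, 5, 0, 4, 7]
After 3 (reverse(6, 7)): [2, 3, 8, 1, 6, 5, 4, 0, 7]
After 4 (swap(4, 5)): [2, 3, 8, 1, 5, 6, 4, 0, 7]
After 5 (rotate_left(4, 7, k=2)): [2, 3, 8, 1, 4, 0, 5, 6, 7]
After 6 (rotate_left(2, 5, k=2)): [2, 3, 4, 0, 8, 1, 5, 6, 7]
After 7 (reverse(7, 8)): [2, 3, 4, 0, 8, 1, 5, 7, 6]
After 8 (swap(5, 6)): [2, 3, 4, 0, 8, 5, 1, 7, 6]
After 9 (swap(1, 0)): [3, 2, 4, 0, 8, 5, 1, 7, 6]
After 10 (swap(1, 5)): [3, 5, 4, 0, 8, 2, 1, 7, 6]

Answer: 6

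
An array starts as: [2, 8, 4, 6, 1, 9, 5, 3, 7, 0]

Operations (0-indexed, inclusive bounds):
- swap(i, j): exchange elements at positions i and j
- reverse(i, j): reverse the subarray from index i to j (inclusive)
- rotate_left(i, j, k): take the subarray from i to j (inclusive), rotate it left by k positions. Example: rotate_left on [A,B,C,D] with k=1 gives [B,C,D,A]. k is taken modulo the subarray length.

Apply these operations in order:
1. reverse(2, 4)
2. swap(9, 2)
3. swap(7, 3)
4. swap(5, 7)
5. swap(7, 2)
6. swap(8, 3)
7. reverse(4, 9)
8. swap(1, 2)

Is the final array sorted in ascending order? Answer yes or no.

Answer: no

Derivation:
After 1 (reverse(2, 4)): [2, 8, 1, 6, 4, 9, 5, 3, 7, 0]
After 2 (swap(9, 2)): [2, 8, 0, 6, 4, 9, 5, 3, 7, 1]
After 3 (swap(7, 3)): [2, 8, 0, 3, 4, 9, 5, 6, 7, 1]
After 4 (swap(5, 7)): [2, 8, 0, 3, 4, 6, 5, 9, 7, 1]
After 5 (swap(7, 2)): [2, 8, 9, 3, 4, 6, 5, 0, 7, 1]
After 6 (swap(8, 3)): [2, 8, 9, 7, 4, 6, 5, 0, 3, 1]
After 7 (reverse(4, 9)): [2, 8, 9, 7, 1, 3, 0, 5, 6, 4]
After 8 (swap(1, 2)): [2, 9, 8, 7, 1, 3, 0, 5, 6, 4]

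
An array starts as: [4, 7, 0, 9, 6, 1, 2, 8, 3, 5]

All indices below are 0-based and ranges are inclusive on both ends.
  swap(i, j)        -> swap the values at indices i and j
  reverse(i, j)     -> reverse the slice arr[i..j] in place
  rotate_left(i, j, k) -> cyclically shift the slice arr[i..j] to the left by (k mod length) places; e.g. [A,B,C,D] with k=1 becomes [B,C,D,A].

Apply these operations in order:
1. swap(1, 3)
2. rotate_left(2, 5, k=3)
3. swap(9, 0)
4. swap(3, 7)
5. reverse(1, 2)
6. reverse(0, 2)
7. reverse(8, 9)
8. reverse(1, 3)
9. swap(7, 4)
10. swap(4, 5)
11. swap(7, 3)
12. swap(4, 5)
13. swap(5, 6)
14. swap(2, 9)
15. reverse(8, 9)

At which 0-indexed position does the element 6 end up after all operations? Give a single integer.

Answer: 6

Derivation:
After 1 (swap(1, 3)): [4, 9, 0, 7, 6, 1, 2, 8, 3, 5]
After 2 (rotate_left(2, 5, k=3)): [4, 9, 1, 0, 7, 6, 2, 8, 3, 5]
After 3 (swap(9, 0)): [5, 9, 1, 0, 7, 6, 2, 8, 3, 4]
After 4 (swap(3, 7)): [5, 9, 1, 8, 7, 6, 2, 0, 3, 4]
After 5 (reverse(1, 2)): [5, 1, 9, 8, 7, 6, 2, 0, 3, 4]
After 6 (reverse(0, 2)): [9, 1, 5, 8, 7, 6, 2, 0, 3, 4]
After 7 (reverse(8, 9)): [9, 1, 5, 8, 7, 6, 2, 0, 4, 3]
After 8 (reverse(1, 3)): [9, 8, 5, 1, 7, 6, 2, 0, 4, 3]
After 9 (swap(7, 4)): [9, 8, 5, 1, 0, 6, 2, 7, 4, 3]
After 10 (swap(4, 5)): [9, 8, 5, 1, 6, 0, 2, 7, 4, 3]
After 11 (swap(7, 3)): [9, 8, 5, 7, 6, 0, 2, 1, 4, 3]
After 12 (swap(4, 5)): [9, 8, 5, 7, 0, 6, 2, 1, 4, 3]
After 13 (swap(5, 6)): [9, 8, 5, 7, 0, 2, 6, 1, 4, 3]
After 14 (swap(2, 9)): [9, 8, 3, 7, 0, 2, 6, 1, 4, 5]
After 15 (reverse(8, 9)): [9, 8, 3, 7, 0, 2, 6, 1, 5, 4]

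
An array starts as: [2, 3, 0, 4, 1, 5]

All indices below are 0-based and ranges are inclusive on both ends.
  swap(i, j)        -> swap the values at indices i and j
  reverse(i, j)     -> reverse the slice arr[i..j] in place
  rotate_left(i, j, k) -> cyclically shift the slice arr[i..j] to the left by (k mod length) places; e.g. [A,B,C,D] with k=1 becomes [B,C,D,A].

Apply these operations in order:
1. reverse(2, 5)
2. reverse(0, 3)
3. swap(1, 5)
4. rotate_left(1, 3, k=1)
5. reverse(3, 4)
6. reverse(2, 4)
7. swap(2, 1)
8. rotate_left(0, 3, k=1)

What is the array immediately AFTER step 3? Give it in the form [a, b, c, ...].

After 1 (reverse(2, 5)): [2, 3, 5, 1, 4, 0]
After 2 (reverse(0, 3)): [1, 5, 3, 2, 4, 0]
After 3 (swap(1, 5)): [1, 0, 3, 2, 4, 5]

Answer: [1, 0, 3, 2, 4, 5]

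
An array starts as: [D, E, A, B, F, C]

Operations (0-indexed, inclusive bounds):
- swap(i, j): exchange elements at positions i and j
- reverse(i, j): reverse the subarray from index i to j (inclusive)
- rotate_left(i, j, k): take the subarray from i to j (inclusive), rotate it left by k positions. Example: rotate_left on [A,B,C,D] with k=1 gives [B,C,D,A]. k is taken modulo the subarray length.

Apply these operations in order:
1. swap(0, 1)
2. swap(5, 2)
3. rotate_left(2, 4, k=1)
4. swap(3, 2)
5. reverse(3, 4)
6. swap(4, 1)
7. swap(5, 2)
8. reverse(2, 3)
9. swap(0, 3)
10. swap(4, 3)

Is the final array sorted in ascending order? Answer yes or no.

Answer: yes

Derivation:
After 1 (swap(0, 1)): [E, D, A, B, F, C]
After 2 (swap(5, 2)): [E, D, C, B, F, A]
After 3 (rotate_left(2, 4, k=1)): [E, D, B, F, C, A]
After 4 (swap(3, 2)): [E, D, F, B, C, A]
After 5 (reverse(3, 4)): [E, D, F, C, B, A]
After 6 (swap(4, 1)): [E, B, F, C, D, A]
After 7 (swap(5, 2)): [E, B, A, C, D, F]
After 8 (reverse(2, 3)): [E, B, C, A, D, F]
After 9 (swap(0, 3)): [A, B, C, E, D, F]
After 10 (swap(4, 3)): [A, B, C, D, E, F]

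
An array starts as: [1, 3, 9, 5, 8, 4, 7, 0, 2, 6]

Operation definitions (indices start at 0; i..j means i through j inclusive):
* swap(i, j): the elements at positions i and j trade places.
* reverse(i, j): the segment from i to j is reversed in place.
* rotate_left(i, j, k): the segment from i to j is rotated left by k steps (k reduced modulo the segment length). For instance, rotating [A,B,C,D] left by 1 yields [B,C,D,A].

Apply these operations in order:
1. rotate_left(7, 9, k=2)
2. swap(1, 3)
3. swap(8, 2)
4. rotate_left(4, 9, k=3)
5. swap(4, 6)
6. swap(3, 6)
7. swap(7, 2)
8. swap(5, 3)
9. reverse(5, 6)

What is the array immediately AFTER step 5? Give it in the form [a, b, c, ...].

Answer: [1, 5, 0, 3, 2, 9, 6, 8, 4, 7]

Derivation:
After 1 (rotate_left(7, 9, k=2)): [1, 3, 9, 5, 8, 4, 7, 6, 0, 2]
After 2 (swap(1, 3)): [1, 5, 9, 3, 8, 4, 7, 6, 0, 2]
After 3 (swap(8, 2)): [1, 5, 0, 3, 8, 4, 7, 6, 9, 2]
After 4 (rotate_left(4, 9, k=3)): [1, 5, 0, 3, 6, 9, 2, 8, 4, 7]
After 5 (swap(4, 6)): [1, 5, 0, 3, 2, 9, 6, 8, 4, 7]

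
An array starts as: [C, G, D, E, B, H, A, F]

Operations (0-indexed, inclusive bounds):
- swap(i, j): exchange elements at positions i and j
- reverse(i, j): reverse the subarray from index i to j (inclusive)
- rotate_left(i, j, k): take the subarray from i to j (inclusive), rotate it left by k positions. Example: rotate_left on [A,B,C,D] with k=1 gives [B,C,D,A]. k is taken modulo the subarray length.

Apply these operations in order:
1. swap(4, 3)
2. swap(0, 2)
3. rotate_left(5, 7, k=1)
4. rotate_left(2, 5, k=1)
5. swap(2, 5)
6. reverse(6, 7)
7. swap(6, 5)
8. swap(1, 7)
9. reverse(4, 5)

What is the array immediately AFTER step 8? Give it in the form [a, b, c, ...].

After 1 (swap(4, 3)): [C, G, D, B, E, H, A, F]
After 2 (swap(0, 2)): [D, G, C, B, E, H, A, F]
After 3 (rotate_left(5, 7, k=1)): [D, G, C, B, E, A, F, H]
After 4 (rotate_left(2, 5, k=1)): [D, G, B, E, A, C, F, H]
After 5 (swap(2, 5)): [D, G, C, E, A, B, F, H]
After 6 (reverse(6, 7)): [D, G, C, E, A, B, H, F]
After 7 (swap(6, 5)): [D, G, C, E, A, H, B, F]
After 8 (swap(1, 7)): [D, F, C, E, A, H, B, G]

Answer: [D, F, C, E, A, H, B, G]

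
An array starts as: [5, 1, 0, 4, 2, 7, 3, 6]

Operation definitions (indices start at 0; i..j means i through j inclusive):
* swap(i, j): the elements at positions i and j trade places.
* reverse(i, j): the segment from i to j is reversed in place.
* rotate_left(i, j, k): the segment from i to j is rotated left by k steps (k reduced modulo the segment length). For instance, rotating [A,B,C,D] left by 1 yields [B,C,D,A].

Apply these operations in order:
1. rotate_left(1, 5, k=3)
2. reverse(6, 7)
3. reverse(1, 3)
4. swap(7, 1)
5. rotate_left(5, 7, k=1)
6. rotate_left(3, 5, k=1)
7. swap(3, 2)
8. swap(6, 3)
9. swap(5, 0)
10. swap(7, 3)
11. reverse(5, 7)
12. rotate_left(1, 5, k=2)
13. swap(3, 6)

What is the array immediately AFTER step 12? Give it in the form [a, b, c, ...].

Answer: [2, 4, 6, 1, 3, 0, 7, 5]

Derivation:
After 1 (rotate_left(1, 5, k=3)): [5, 2, 7, 1, 0, 4, 3, 6]
After 2 (reverse(6, 7)): [5, 2, 7, 1, 0, 4, 6, 3]
After 3 (reverse(1, 3)): [5, 1, 7, 2, 0, 4, 6, 3]
After 4 (swap(7, 1)): [5, 3, 7, 2, 0, 4, 6, 1]
After 5 (rotate_left(5, 7, k=1)): [5, 3, 7, 2, 0, 6, 1, 4]
After 6 (rotate_left(3, 5, k=1)): [5, 3, 7, 0, 6, 2, 1, 4]
After 7 (swap(3, 2)): [5, 3, 0, 7, 6, 2, 1, 4]
After 8 (swap(6, 3)): [5, 3, 0, 1, 6, 2, 7, 4]
After 9 (swap(5, 0)): [2, 3, 0, 1, 6, 5, 7, 4]
After 10 (swap(7, 3)): [2, 3, 0, 4, 6, 5, 7, 1]
After 11 (reverse(5, 7)): [2, 3, 0, 4, 6, 1, 7, 5]
After 12 (rotate_left(1, 5, k=2)): [2, 4, 6, 1, 3, 0, 7, 5]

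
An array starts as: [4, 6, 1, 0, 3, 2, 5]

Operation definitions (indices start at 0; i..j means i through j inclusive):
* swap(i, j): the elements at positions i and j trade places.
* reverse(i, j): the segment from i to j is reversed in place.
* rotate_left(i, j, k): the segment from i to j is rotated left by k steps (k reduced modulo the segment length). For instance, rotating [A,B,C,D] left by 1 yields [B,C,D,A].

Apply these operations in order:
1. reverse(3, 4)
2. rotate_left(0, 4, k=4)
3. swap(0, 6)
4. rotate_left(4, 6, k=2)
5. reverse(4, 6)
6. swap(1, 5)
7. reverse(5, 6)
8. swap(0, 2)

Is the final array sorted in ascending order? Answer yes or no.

After 1 (reverse(3, 4)): [4, 6, 1, 3, 0, 2, 5]
After 2 (rotate_left(0, 4, k=4)): [0, 4, 6, 1, 3, 2, 5]
After 3 (swap(0, 6)): [5, 4, 6, 1, 3, 2, 0]
After 4 (rotate_left(4, 6, k=2)): [5, 4, 6, 1, 0, 3, 2]
After 5 (reverse(4, 6)): [5, 4, 6, 1, 2, 3, 0]
After 6 (swap(1, 5)): [5, 3, 6, 1, 2, 4, 0]
After 7 (reverse(5, 6)): [5, 3, 6, 1, 2, 0, 4]
After 8 (swap(0, 2)): [6, 3, 5, 1, 2, 0, 4]

Answer: no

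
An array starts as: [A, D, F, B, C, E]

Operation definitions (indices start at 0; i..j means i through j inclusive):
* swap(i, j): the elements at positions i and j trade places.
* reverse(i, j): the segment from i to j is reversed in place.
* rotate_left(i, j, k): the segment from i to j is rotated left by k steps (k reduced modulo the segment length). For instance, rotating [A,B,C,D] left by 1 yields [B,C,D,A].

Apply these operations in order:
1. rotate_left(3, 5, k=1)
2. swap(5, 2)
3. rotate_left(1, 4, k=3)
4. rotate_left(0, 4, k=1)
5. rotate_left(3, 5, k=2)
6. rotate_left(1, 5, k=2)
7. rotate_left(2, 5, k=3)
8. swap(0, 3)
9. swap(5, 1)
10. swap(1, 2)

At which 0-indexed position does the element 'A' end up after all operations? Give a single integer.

After 1 (rotate_left(3, 5, k=1)): [A, D, F, C, E, B]
After 2 (swap(5, 2)): [A, D, B, C, E, F]
After 3 (rotate_left(1, 4, k=3)): [A, E, D, B, C, F]
After 4 (rotate_left(0, 4, k=1)): [E, D, B, C, A, F]
After 5 (rotate_left(3, 5, k=2)): [E, D, B, F, C, A]
After 6 (rotate_left(1, 5, k=2)): [E, F, C, A, D, B]
After 7 (rotate_left(2, 5, k=3)): [E, F, B, C, A, D]
After 8 (swap(0, 3)): [C, F, B, E, A, D]
After 9 (swap(5, 1)): [C, D, B, E, A, F]
After 10 (swap(1, 2)): [C, B, D, E, A, F]

Answer: 4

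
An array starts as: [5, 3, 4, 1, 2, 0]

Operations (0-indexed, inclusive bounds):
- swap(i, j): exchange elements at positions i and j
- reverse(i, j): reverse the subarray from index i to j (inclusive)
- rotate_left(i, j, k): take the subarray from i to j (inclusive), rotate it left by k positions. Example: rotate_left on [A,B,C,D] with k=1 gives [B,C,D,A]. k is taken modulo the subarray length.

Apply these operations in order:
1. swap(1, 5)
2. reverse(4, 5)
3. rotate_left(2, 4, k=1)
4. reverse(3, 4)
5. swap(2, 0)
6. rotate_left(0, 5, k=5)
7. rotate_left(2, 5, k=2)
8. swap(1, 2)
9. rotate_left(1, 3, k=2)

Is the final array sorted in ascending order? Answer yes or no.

Answer: no

Derivation:
After 1 (swap(1, 5)): [5, 0, 4, 1, 2, 3]
After 2 (reverse(4, 5)): [5, 0, 4, 1, 3, 2]
After 3 (rotate_left(2, 4, k=1)): [5, 0, 1, 3, 4, 2]
After 4 (reverse(3, 4)): [5, 0, 1, 4, 3, 2]
After 5 (swap(2, 0)): [1, 0, 5, 4, 3, 2]
After 6 (rotate_left(0, 5, k=5)): [2, 1, 0, 5, 4, 3]
After 7 (rotate_left(2, 5, k=2)): [2, 1, 4, 3, 0, 5]
After 8 (swap(1, 2)): [2, 4, 1, 3, 0, 5]
After 9 (rotate_left(1, 3, k=2)): [2, 3, 4, 1, 0, 5]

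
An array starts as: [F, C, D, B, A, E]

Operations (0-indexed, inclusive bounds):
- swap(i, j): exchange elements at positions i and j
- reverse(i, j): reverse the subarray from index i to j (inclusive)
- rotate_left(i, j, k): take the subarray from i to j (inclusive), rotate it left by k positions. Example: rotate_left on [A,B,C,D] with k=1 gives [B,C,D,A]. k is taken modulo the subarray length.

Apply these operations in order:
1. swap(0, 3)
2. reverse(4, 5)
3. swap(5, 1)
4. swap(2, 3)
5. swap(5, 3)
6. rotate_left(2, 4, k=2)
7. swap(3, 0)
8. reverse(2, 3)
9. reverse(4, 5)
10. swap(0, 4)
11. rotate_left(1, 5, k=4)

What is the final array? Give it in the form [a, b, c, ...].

After 1 (swap(0, 3)): [B, C, D, F, A, E]
After 2 (reverse(4, 5)): [B, C, D, F, E, A]
After 3 (swap(5, 1)): [B, A, D, F, E, C]
After 4 (swap(2, 3)): [B, A, F, D, E, C]
After 5 (swap(5, 3)): [B, A, F, C, E, D]
After 6 (rotate_left(2, 4, k=2)): [B, A, E, F, C, D]
After 7 (swap(3, 0)): [F, A, E, B, C, D]
After 8 (reverse(2, 3)): [F, A, B, E, C, D]
After 9 (reverse(4, 5)): [F, A, B, E, D, C]
After 10 (swap(0, 4)): [D, A, B, E, F, C]
After 11 (rotate_left(1, 5, k=4)): [D, C, A, B, E, F]

Answer: [D, C, A, B, E, F]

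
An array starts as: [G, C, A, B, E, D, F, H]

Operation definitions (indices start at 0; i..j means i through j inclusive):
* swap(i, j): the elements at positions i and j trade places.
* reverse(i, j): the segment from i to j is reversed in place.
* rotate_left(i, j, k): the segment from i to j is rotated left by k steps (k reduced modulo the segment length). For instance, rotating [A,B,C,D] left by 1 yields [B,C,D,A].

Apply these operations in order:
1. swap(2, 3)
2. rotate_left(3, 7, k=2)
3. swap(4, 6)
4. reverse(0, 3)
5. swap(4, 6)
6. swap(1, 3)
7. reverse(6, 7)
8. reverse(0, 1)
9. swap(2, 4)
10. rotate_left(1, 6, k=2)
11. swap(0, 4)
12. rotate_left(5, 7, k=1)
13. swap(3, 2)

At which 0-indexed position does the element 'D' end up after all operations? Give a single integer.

After 1 (swap(2, 3)): [G, C, B, A, E, D, F, H]
After 2 (rotate_left(3, 7, k=2)): [G, C, B, D, F, H, A, E]
After 3 (swap(4, 6)): [G, C, B, D, A, H, F, E]
After 4 (reverse(0, 3)): [D, B, C, G, A, H, F, E]
After 5 (swap(4, 6)): [D, B, C, G, F, H, A, E]
After 6 (swap(1, 3)): [D, G, C, B, F, H, A, E]
After 7 (reverse(6, 7)): [D, G, C, B, F, H, E, A]
After 8 (reverse(0, 1)): [G, D, C, B, F, H, E, A]
After 9 (swap(2, 4)): [G, D, F, B, C, H, E, A]
After 10 (rotate_left(1, 6, k=2)): [G, B, C, H, E, D, F, A]
After 11 (swap(0, 4)): [E, B, C, H, G, D, F, A]
After 12 (rotate_left(5, 7, k=1)): [E, B, C, H, G, F, A, D]
After 13 (swap(3, 2)): [E, B, H, C, G, F, A, D]

Answer: 7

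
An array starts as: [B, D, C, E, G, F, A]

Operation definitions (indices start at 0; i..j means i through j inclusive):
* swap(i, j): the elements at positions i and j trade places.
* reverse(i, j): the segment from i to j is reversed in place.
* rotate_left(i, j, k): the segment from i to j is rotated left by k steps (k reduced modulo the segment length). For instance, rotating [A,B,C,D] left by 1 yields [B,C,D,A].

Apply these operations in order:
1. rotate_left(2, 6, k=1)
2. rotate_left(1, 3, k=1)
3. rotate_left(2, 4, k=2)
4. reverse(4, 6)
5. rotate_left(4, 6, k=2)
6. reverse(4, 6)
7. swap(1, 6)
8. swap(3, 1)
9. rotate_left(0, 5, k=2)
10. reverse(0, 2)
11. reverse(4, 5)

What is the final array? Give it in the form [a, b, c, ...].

After 1 (rotate_left(2, 6, k=1)): [B, D, E, G, F, A, C]
After 2 (rotate_left(1, 3, k=1)): [B, E, G, D, F, A, C]
After 3 (rotate_left(2, 4, k=2)): [B, E, F, G, D, A, C]
After 4 (reverse(4, 6)): [B, E, F, G, C, A, D]
After 5 (rotate_left(4, 6, k=2)): [B, E, F, G, D, C, A]
After 6 (reverse(4, 6)): [B, E, F, G, A, C, D]
After 7 (swap(1, 6)): [B, D, F, G, A, C, E]
After 8 (swap(3, 1)): [B, G, F, D, A, C, E]
After 9 (rotate_left(0, 5, k=2)): [F, D, A, C, B, G, E]
After 10 (reverse(0, 2)): [A, D, F, C, B, G, E]
After 11 (reverse(4, 5)): [A, D, F, C, G, B, E]

Answer: [A, D, F, C, G, B, E]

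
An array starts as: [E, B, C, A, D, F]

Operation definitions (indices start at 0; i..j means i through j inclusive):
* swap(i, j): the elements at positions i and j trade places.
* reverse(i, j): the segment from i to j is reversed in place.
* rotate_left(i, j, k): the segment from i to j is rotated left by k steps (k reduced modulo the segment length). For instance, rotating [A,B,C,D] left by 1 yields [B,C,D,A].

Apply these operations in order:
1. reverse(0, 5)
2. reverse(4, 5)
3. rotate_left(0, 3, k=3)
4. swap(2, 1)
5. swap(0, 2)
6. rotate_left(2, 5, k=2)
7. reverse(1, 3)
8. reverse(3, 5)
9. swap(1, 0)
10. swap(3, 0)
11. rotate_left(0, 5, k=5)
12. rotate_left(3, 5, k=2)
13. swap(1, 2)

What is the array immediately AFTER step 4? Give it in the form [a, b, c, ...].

After 1 (reverse(0, 5)): [F, D, A, C, B, E]
After 2 (reverse(4, 5)): [F, D, A, C, E, B]
After 3 (rotate_left(0, 3, k=3)): [C, F, D, A, E, B]
After 4 (swap(2, 1)): [C, D, F, A, E, B]

Answer: [C, D, F, A, E, B]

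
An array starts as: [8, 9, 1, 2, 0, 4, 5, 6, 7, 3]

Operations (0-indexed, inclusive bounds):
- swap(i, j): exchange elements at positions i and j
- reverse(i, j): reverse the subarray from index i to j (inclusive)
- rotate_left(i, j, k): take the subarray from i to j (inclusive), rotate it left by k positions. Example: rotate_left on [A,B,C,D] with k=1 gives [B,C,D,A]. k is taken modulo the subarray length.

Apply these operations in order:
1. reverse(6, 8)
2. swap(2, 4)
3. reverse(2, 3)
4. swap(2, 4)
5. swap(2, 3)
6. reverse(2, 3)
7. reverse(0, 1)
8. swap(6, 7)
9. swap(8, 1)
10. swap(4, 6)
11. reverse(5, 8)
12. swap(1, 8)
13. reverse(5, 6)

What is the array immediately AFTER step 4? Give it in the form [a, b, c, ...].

After 1 (reverse(6, 8)): [8, 9, 1, 2, 0, 4, 7, 6, 5, 3]
After 2 (swap(2, 4)): [8, 9, 0, 2, 1, 4, 7, 6, 5, 3]
After 3 (reverse(2, 3)): [8, 9, 2, 0, 1, 4, 7, 6, 5, 3]
After 4 (swap(2, 4)): [8, 9, 1, 0, 2, 4, 7, 6, 5, 3]

Answer: [8, 9, 1, 0, 2, 4, 7, 6, 5, 3]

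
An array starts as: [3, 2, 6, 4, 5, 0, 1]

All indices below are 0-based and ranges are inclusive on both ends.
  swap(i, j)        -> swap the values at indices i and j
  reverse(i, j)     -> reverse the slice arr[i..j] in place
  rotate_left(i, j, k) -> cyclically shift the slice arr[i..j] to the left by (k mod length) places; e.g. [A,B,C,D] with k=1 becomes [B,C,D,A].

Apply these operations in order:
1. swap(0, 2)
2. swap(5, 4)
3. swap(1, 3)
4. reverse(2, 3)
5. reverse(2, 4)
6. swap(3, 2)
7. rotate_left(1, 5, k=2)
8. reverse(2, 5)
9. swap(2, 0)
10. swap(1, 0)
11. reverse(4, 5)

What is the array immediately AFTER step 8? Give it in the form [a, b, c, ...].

Answer: [6, 0, 3, 4, 5, 2, 1]

Derivation:
After 1 (swap(0, 2)): [6, 2, 3, 4, 5, 0, 1]
After 2 (swap(5, 4)): [6, 2, 3, 4, 0, 5, 1]
After 3 (swap(1, 3)): [6, 4, 3, 2, 0, 5, 1]
After 4 (reverse(2, 3)): [6, 4, 2, 3, 0, 5, 1]
After 5 (reverse(2, 4)): [6, 4, 0, 3, 2, 5, 1]
After 6 (swap(3, 2)): [6, 4, 3, 0, 2, 5, 1]
After 7 (rotate_left(1, 5, k=2)): [6, 0, 2, 5, 4, 3, 1]
After 8 (reverse(2, 5)): [6, 0, 3, 4, 5, 2, 1]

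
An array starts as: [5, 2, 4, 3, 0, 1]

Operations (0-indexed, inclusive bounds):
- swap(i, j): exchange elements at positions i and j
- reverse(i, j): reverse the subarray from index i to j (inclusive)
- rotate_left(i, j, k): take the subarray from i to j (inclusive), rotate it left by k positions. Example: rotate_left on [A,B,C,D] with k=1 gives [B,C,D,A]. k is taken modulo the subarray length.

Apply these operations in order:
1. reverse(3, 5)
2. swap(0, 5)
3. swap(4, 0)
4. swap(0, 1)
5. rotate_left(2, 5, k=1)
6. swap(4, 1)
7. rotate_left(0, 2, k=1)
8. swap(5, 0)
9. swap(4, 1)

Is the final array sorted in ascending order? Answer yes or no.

After 1 (reverse(3, 5)): [5, 2, 4, 1, 0, 3]
After 2 (swap(0, 5)): [3, 2, 4, 1, 0, 5]
After 3 (swap(4, 0)): [0, 2, 4, 1, 3, 5]
After 4 (swap(0, 1)): [2, 0, 4, 1, 3, 5]
After 5 (rotate_left(2, 5, k=1)): [2, 0, 1, 3, 5, 4]
After 6 (swap(4, 1)): [2, 5, 1, 3, 0, 4]
After 7 (rotate_left(0, 2, k=1)): [5, 1, 2, 3, 0, 4]
After 8 (swap(5, 0)): [4, 1, 2, 3, 0, 5]
After 9 (swap(4, 1)): [4, 0, 2, 3, 1, 5]

Answer: no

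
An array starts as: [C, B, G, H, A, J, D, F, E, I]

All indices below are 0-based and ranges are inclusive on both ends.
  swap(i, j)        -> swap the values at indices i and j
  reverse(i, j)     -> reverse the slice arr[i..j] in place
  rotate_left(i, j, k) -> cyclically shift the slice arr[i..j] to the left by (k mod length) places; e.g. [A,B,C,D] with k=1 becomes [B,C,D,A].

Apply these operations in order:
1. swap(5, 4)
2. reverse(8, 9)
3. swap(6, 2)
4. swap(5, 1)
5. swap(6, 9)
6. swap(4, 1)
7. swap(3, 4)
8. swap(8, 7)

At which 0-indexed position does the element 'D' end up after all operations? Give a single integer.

After 1 (swap(5, 4)): [C, B, G, H, J, A, D, F, E, I]
After 2 (reverse(8, 9)): [C, B, G, H, J, A, D, F, I, E]
After 3 (swap(6, 2)): [C, B, D, H, J, A, G, F, I, E]
After 4 (swap(5, 1)): [C, A, D, H, J, B, G, F, I, E]
After 5 (swap(6, 9)): [C, A, D, H, J, B, E, F, I, G]
After 6 (swap(4, 1)): [C, J, D, H, A, B, E, F, I, G]
After 7 (swap(3, 4)): [C, J, D, A, H, B, E, F, I, G]
After 8 (swap(8, 7)): [C, J, D, A, H, B, E, I, F, G]

Answer: 2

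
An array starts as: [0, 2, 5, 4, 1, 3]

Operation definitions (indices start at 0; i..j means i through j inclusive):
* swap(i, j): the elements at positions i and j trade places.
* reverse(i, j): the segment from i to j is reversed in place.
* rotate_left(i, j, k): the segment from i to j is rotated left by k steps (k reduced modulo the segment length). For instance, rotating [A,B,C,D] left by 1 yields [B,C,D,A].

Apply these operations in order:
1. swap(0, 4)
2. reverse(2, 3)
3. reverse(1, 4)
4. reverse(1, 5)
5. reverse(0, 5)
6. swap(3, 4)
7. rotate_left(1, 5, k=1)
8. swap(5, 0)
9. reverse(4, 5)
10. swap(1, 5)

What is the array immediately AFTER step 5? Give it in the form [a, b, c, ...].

Answer: [0, 5, 4, 2, 3, 1]

Derivation:
After 1 (swap(0, 4)): [1, 2, 5, 4, 0, 3]
After 2 (reverse(2, 3)): [1, 2, 4, 5, 0, 3]
After 3 (reverse(1, 4)): [1, 0, 5, 4, 2, 3]
After 4 (reverse(1, 5)): [1, 3, 2, 4, 5, 0]
After 5 (reverse(0, 5)): [0, 5, 4, 2, 3, 1]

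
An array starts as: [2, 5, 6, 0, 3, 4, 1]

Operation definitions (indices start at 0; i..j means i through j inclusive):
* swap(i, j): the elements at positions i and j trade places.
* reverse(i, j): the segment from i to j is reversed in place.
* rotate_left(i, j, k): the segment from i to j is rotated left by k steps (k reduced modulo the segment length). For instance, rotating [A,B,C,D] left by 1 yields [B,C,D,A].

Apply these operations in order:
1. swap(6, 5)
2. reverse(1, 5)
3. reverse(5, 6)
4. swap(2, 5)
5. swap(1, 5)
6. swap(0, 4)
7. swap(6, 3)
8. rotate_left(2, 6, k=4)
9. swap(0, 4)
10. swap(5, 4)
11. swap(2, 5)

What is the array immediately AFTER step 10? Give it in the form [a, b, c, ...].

Answer: [5, 3, 0, 4, 2, 6, 1]

Derivation:
After 1 (swap(6, 5)): [2, 5, 6, 0, 3, 1, 4]
After 2 (reverse(1, 5)): [2, 1, 3, 0, 6, 5, 4]
After 3 (reverse(5, 6)): [2, 1, 3, 0, 6, 4, 5]
After 4 (swap(2, 5)): [2, 1, 4, 0, 6, 3, 5]
After 5 (swap(1, 5)): [2, 3, 4, 0, 6, 1, 5]
After 6 (swap(0, 4)): [6, 3, 4, 0, 2, 1, 5]
After 7 (swap(6, 3)): [6, 3, 4, 5, 2, 1, 0]
After 8 (rotate_left(2, 6, k=4)): [6, 3, 0, 4, 5, 2, 1]
After 9 (swap(0, 4)): [5, 3, 0, 4, 6, 2, 1]
After 10 (swap(5, 4)): [5, 3, 0, 4, 2, 6, 1]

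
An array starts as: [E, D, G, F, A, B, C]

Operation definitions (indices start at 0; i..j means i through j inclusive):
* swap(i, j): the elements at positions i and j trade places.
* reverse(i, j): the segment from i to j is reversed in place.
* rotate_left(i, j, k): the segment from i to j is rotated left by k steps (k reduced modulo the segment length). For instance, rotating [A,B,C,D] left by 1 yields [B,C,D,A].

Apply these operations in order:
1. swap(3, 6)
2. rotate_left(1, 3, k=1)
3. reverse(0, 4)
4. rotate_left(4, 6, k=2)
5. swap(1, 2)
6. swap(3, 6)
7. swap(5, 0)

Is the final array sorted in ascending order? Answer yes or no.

Answer: no

Derivation:
After 1 (swap(3, 6)): [E, D, G, C, A, B, F]
After 2 (rotate_left(1, 3, k=1)): [E, G, C, D, A, B, F]
After 3 (reverse(0, 4)): [A, D, C, G, E, B, F]
After 4 (rotate_left(4, 6, k=2)): [A, D, C, G, F, E, B]
After 5 (swap(1, 2)): [A, C, D, G, F, E, B]
After 6 (swap(3, 6)): [A, C, D, B, F, E, G]
After 7 (swap(5, 0)): [E, C, D, B, F, A, G]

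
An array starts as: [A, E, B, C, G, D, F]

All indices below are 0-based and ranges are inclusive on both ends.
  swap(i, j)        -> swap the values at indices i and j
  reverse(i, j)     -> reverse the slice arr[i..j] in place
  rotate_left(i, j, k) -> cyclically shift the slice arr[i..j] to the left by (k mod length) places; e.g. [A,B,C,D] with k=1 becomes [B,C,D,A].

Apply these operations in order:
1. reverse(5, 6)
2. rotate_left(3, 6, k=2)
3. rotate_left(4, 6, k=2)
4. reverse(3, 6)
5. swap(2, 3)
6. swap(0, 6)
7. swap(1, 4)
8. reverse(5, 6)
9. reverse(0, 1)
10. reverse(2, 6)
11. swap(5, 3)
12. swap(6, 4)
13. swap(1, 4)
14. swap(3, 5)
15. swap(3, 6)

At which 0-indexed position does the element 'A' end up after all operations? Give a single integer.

Answer: 6

Derivation:
After 1 (reverse(5, 6)): [A, E, B, C, G, F, D]
After 2 (rotate_left(3, 6, k=2)): [A, E, B, F, D, C, G]
After 3 (rotate_left(4, 6, k=2)): [A, E, B, F, G, D, C]
After 4 (reverse(3, 6)): [A, E, B, C, D, G, F]
After 5 (swap(2, 3)): [A, E, C, B, D, G, F]
After 6 (swap(0, 6)): [F, E, C, B, D, G, A]
After 7 (swap(1, 4)): [F, D, C, B, E, G, A]
After 8 (reverse(5, 6)): [F, D, C, B, E, A, G]
After 9 (reverse(0, 1)): [D, F, C, B, E, A, G]
After 10 (reverse(2, 6)): [D, F, G, A, E, B, C]
After 11 (swap(5, 3)): [D, F, G, B, E, A, C]
After 12 (swap(6, 4)): [D, F, G, B, C, A, E]
After 13 (swap(1, 4)): [D, C, G, B, F, A, E]
After 14 (swap(3, 5)): [D, C, G, A, F, B, E]
After 15 (swap(3, 6)): [D, C, G, E, F, B, A]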